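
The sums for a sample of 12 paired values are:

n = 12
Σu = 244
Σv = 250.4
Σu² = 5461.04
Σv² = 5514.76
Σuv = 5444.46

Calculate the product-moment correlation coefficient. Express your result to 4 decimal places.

0.9277

r = (nΣuv − ΣuΣv) / √[(nΣu² − (Σu)²)(nΣv² − (Σv)²)]
Numerator: 12×5444.46 − 244×250.4 = 4235.92
Denominator: √[(65532.48 − 59536)(66177.12 − 62700.16)] = √[5996.48 × 3476.96] = 4566.1276
r = 4235.92 / 4566.1276 ≈ 0.9277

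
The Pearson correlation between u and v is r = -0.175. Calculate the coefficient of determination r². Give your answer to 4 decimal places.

0.0306

r² = (-0.175)² = 0.0306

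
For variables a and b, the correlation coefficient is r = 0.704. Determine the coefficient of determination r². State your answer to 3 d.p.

r² = (0.704)² = 0.496

0.496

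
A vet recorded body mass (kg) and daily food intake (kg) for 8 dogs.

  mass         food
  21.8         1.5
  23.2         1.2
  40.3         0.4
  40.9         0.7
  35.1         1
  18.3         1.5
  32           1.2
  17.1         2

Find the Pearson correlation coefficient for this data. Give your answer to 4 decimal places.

-0.9196

n = 8, Σx = 228.7, Σy = 9.5, Σx² = 7193.69, Σy² = 13.03, Σxy = 240.44
nΣxy − ΣxΣy = 1923.52 − 2172.65 = -249.13
nΣx² − (Σx)² = 57549.52 − 52303.69 = 5245.83; nΣy² − (Σy)² = 104.24 − 90.25 = 13.99
r = -249.13 / √(5245.83 × 13.99) = -249.13 / 270.9043 ≈ -0.9196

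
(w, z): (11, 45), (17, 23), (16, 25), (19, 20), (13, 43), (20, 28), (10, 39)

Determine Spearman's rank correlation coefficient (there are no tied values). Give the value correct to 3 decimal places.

-0.679

Rank w: 2, 5, 4, 6, 3, 7, 1
Rank z: 7, 2, 3, 1, 6, 4, 5
d = rank(w) − rank(z): -5, 3, 1, 5, -3, 3, -4; Σd² = 94
ρ = 1 − 6Σd² / [n(n²−1)] = 1 − 6×94 / (7×48) = 1 − 564/336 ≈ -0.679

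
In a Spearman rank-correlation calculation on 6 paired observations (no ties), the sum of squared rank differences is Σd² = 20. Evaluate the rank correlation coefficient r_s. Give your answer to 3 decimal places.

0.429

ρ = 1 − 6Σd² / [n(n²−1)] = 1 − 6×20 / (6×35)
  = 1 − 120/210 = 1 − 0.5714 ≈ 0.429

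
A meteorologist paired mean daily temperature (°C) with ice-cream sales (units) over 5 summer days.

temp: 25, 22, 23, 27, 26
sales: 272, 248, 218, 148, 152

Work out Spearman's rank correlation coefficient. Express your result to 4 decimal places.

-0.7000

Rank temp: 3, 1, 2, 5, 4
Rank sales: 5, 4, 3, 1, 2
d = rank(temp) − rank(sales): -2, -3, -1, 4, 2; Σd² = 34
ρ = 1 − 6Σd² / [n(n²−1)] = 1 − 6×34 / (5×24) = 1 − 204/120 ≈ -0.7000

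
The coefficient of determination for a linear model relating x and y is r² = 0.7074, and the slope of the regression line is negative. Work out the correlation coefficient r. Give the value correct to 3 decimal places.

|r| = √0.7074 = 0.841
The association is negative, so r = −0.841.

-0.841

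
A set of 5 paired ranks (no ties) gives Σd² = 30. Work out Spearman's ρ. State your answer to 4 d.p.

ρ = 1 − 6Σd² / [n(n²−1)] = 1 − 6×30 / (5×24)
  = 1 − 180/120 = 1 − 1.50000 ≈ -0.5000

-0.5000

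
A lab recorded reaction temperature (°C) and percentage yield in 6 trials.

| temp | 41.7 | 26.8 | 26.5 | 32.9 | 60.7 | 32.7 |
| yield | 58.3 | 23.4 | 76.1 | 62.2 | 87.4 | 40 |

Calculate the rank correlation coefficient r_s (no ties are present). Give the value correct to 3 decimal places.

0.371

Rank temp: 5, 2, 1, 4, 6, 3
Rank yield: 3, 1, 5, 4, 6, 2
d = rank(temp) − rank(yield): 2, 1, -4, 0, 0, 1; Σd² = 22
ρ = 1 − 6Σd² / [n(n²−1)] = 1 − 6×22 / (6×35) = 1 − 132/210 ≈ 0.371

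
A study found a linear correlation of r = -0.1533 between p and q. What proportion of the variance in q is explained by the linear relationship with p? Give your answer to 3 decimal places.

0.024

r² = (-0.1533)² = 0.024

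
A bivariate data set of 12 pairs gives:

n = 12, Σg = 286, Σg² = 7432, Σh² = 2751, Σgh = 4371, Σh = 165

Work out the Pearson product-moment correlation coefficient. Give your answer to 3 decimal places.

0.805

r = (nΣgh − ΣgΣh) / √[(nΣg² − (Σg)²)(nΣh² − (Σh)²)]
Numerator: 12×4371 − 286×165 = 5262
Denominator: √[(89184 − 81796)(33012 − 27225)] = √[7388 × 5787] = 6538.6815
r = 5262 / 6538.6815 ≈ 0.805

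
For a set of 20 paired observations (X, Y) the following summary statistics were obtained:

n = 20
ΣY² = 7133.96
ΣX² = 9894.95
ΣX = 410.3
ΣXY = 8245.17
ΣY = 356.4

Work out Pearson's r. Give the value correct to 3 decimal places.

r = (nΣXY − ΣXΣY) / √[(nΣX² − (ΣX)²)(nΣY² − (ΣY)²)]
Numerator: 20×8245.17 − 410.3×356.4 = 18672.48
Denominator: √[(197899 − 168346.09)(142679.2 − 127020.96)] = √[29552.91 × 15658.24] = 21511.5447
r = 18672.48 / 21511.5447 ≈ 0.868

0.868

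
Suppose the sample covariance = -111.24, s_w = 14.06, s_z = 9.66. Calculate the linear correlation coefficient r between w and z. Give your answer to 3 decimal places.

r = Cov(w,z) / (s_w · s_z) = -111.24 / (14.06 × 9.66)
  = -111.24 / 135.8196 ≈ -0.819

-0.819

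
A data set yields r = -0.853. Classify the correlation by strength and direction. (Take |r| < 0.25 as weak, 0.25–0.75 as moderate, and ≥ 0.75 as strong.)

r = -0.853 < 0 so the relationship is negative.
|r| = 0.853, which falls in the strong range.

strong negative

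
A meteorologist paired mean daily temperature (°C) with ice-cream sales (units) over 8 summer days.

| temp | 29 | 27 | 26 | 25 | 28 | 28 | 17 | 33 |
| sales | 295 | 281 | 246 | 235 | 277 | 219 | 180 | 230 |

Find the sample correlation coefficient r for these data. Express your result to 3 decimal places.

0.567

n = 8, Σx = 213, Σy = 1963, Σx² = 5817, Σy² = 491717, Σxy = 52951
nΣxy − ΣxΣy = 423608 − 418119 = 5489
nΣx² − (Σx)² = 46536 − 45369 = 1167; nΣy² − (Σy)² = 3933736 − 3853369 = 80367
r = 5489 / √(1167 × 80367) = 5489 / 9684.4354 ≈ 0.567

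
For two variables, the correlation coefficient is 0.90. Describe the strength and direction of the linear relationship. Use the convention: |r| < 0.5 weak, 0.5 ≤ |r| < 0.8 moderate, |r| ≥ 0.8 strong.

strong positive

r = 0.90 > 0 so the relationship is positive.
|r| = 0.90, which falls in the strong range.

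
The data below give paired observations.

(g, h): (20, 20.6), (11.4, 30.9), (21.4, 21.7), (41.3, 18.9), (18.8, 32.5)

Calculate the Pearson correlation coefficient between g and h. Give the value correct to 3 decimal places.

n = 5, Σg = 112.9, Σh = 124.6, Σg² = 3047.05, Σh² = 3263.52, Σgh = 2620.21
nΣgh − ΣgΣh = 13101.05 − 14067.34 = -966.29
nΣg² − (Σg)² = 15235.25 − 12746.41 = 2488.84; nΣh² − (Σh)² = 16317.6 − 15525.16 = 792.44
r = -966.29 / √(2488.84 × 792.44) = -966.29 / 1404.3705 ≈ -0.688

-0.688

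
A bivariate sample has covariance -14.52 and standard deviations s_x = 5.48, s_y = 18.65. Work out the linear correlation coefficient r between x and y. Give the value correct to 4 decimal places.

-0.1421

r = Cov(x,y) / (s_x · s_y) = -14.52 / (5.48 × 18.65)
  = -14.52 / 102.2020 ≈ -0.1421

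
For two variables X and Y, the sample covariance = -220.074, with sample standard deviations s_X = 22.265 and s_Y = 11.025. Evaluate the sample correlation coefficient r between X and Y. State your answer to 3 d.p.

-0.897

r = Cov(X,Y) / (s_X · s_Y) = -220.074 / (22.265 × 11.025)
  = -220.074 / 245.4716 ≈ -0.897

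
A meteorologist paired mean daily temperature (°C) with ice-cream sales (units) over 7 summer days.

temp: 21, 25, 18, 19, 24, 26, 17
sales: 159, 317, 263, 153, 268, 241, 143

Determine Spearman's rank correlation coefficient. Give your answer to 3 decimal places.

Rank temp: 4, 6, 2, 3, 5, 7, 1
Rank sales: 3, 7, 5, 2, 6, 4, 1
d = rank(temp) − rank(sales): 1, -1, -3, 1, -1, 3, 0; Σd² = 22
ρ = 1 − 6Σd² / [n(n²−1)] = 1 − 6×22 / (7×48) = 1 − 132/336 ≈ 0.607

0.607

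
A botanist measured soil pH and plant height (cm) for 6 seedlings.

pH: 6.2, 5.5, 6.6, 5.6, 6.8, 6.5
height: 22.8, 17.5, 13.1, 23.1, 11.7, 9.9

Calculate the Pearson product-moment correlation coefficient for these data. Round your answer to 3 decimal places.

-0.707

n = 6, Σx = 37.2, Σy = 98.1, Σx² = 232.1, Σy² = 1766.21, Σxy = 597.34
nΣxy − ΣxΣy = 3584.04 − 3649.32 = -65.28
nΣx² − (Σx)² = 1392.6 − 1383.84 = 8.76; nΣy² − (Σy)² = 10597.26 − 9623.61 = 973.65
r = -65.28 / √(8.76 × 973.65) = -65.28 / 92.3535 ≈ -0.707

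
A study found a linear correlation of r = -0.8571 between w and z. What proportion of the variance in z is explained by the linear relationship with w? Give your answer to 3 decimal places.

r² = (-0.8571)² = 0.735

0.735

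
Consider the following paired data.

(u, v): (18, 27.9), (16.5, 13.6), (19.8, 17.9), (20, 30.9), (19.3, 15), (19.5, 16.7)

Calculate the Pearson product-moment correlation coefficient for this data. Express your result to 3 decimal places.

n = 6, Σu = 113.1, Σv = 122, Σu² = 2141.03, Σv² = 2742.48, Σuv = 2314.17
nΣuv − ΣuΣv = 13885.02 − 13798.2 = 86.82
nΣu² − (Σu)² = 12846.18 − 12791.61 = 54.57; nΣv² − (Σv)² = 16454.88 − 14884 = 1570.88
r = 86.82 / √(54.57 × 1570.88) = 86.82 / 292.7848 ≈ 0.297

0.297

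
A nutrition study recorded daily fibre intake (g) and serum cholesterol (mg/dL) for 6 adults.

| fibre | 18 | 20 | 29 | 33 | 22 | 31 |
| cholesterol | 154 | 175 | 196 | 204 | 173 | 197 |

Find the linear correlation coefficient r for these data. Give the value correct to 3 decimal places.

0.964

n = 6, Σx = 153, Σy = 1099, Σx² = 4099, Σy² = 203111, Σxy = 28601
nΣxy − ΣxΣy = 171606 − 168147 = 3459
nΣx² − (Σx)² = 24594 − 23409 = 1185; nΣy² − (Σy)² = 1218666 − 1207801 = 10865
r = 3459 / √(1185 × 10865) = 3459 / 3588.1785 ≈ 0.964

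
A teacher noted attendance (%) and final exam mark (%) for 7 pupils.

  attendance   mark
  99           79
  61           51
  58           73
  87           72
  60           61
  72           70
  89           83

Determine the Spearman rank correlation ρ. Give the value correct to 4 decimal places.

0.5714

Rank attendance: 7, 3, 1, 5, 2, 4, 6
Rank mark: 6, 1, 5, 4, 2, 3, 7
d = rank(attendance) − rank(mark): 1, 2, -4, 1, 0, 1, -1; Σd² = 24
ρ = 1 − 6Σd² / [n(n²−1)] = 1 − 6×24 / (7×48) = 1 − 144/336 ≈ 0.5714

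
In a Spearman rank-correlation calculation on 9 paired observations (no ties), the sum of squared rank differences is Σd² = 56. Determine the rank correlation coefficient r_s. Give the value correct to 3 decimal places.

ρ = 1 − 6Σd² / [n(n²−1)] = 1 − 6×56 / (9×80)
  = 1 − 336/720 = 1 − 0.4667 ≈ 0.533

0.533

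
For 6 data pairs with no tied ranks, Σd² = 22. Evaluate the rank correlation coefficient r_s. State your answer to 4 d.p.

0.3714

ρ = 1 − 6Σd² / [n(n²−1)] = 1 − 6×22 / (6×35)
  = 1 − 132/210 = 1 − 0.62857 ≈ 0.3714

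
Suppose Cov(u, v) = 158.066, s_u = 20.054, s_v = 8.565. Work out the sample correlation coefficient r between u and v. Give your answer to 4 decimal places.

r = Cov(u,v) / (s_u · s_v) = 158.066 / (20.054 × 8.565)
  = 158.066 / 171.7625 ≈ 0.9203

0.9203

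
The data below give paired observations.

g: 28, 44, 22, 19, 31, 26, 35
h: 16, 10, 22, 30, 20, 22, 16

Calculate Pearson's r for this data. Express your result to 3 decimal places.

n = 7, Σg = 205, Σh = 136, Σg² = 6427, Σh² = 2880, Σgh = 3694
nΣgh − ΣgΣh = 25858 − 27880 = -2022
nΣg² − (Σg)² = 44989 − 42025 = 2964; nΣh² − (Σh)² = 20160 − 18496 = 1664
r = -2022 / √(2964 × 1664) = -2022 / 2220.8323 ≈ -0.910

-0.910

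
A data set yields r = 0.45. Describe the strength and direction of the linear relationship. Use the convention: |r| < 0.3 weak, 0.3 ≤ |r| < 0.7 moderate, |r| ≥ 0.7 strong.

moderate positive

r = 0.45 > 0 so the relationship is positive.
|r| = 0.45, which falls in the moderate range.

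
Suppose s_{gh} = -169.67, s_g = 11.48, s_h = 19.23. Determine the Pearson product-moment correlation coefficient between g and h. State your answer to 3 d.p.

-0.769

r = Cov(g,h) / (s_g · s_h) = -169.67 / (11.48 × 19.23)
  = -169.67 / 220.7604 ≈ -0.769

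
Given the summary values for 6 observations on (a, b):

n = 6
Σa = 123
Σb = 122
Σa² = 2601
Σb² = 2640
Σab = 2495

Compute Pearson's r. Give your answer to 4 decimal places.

r = (nΣab − ΣaΣb) / √[(nΣa² − (Σa)²)(nΣb² − (Σb)²)]
Numerator: 6×2495 − 123×122 = -36
Denominator: √[(15606 − 15129)(15840 − 14884)] = √[477 × 956] = 675.2866
r = -36 / 675.2866 ≈ -0.0533

-0.0533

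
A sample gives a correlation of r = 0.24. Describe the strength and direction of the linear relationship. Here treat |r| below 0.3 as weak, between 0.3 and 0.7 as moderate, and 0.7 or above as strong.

weak positive

r = 0.24 > 0 so the relationship is positive.
|r| = 0.24, which falls in the weak range.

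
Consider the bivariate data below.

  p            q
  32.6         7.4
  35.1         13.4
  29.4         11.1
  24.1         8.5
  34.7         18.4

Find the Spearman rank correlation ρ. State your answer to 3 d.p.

Rank p: 3, 5, 2, 1, 4
Rank q: 1, 4, 3, 2, 5
d = rank(p) − rank(q): 2, 1, -1, -1, -1; Σd² = 8
ρ = 1 − 6Σd² / [n(n²−1)] = 1 − 6×8 / (5×24) = 1 − 48/120 ≈ 0.600

0.600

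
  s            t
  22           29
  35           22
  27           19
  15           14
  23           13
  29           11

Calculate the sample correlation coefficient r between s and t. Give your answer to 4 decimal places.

n = 6, Σs = 151, Σt = 108, Σs² = 4033, Σt² = 2172, Σst = 2749
nΣst − ΣsΣt = 16494 − 16308 = 186
nΣs² − (Σs)² = 24198 − 22801 = 1397; nΣt² − (Σt)² = 13032 − 11664 = 1368
r = 186 / √(1397 × 1368) = 186 / 1382.4240 ≈ 0.1345

0.1345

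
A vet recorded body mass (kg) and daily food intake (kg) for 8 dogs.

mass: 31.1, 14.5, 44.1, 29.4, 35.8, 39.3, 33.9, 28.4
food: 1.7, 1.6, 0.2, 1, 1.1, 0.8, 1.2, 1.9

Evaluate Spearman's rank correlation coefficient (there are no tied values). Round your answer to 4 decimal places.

Rank mass: 4, 1, 8, 3, 6, 7, 5, 2
Rank food: 7, 6, 1, 3, 4, 2, 5, 8
d = rank(mass) − rank(food): -3, -5, 7, 0, 2, 5, 0, -6; Σd² = 148
ρ = 1 − 6Σd² / [n(n²−1)] = 1 − 6×148 / (8×63) = 1 − 888/504 ≈ -0.7619

-0.7619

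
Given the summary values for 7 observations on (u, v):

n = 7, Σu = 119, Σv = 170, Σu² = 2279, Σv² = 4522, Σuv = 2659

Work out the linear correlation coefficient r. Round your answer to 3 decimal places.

-0.728

r = (nΣuv − ΣuΣv) / √[(nΣu² − (Σu)²)(nΣv² − (Σv)²)]
Numerator: 7×2659 − 119×170 = -1617
Denominator: √[(15953 − 14161)(31654 − 28900)] = √[1792 × 2754] = 2221.5238
r = -1617 / 2221.5238 ≈ -0.728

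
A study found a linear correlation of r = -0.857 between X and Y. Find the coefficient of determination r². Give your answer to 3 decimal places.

0.734

r² = (-0.857)² = 0.734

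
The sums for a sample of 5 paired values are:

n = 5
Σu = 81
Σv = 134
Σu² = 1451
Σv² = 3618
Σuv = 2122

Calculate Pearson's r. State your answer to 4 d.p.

r = (nΣuv − ΣuΣv) / √[(nΣu² − (Σu)²)(nΣv² − (Σv)²)]
Numerator: 5×2122 − 81×134 = -244
Denominator: √[(7255 − 6561)(18090 − 17956)] = √[694 × 134] = 304.9525
r = -244 / 304.9525 ≈ -0.8001

-0.8001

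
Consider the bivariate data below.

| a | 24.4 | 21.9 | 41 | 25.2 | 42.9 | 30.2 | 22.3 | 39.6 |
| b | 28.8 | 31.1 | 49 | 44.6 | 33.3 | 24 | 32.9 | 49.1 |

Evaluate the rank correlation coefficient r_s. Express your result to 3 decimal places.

0.500

Rank a: 3, 1, 7, 4, 8, 5, 2, 6
Rank b: 2, 3, 7, 6, 5, 1, 4, 8
d = rank(a) − rank(b): 1, -2, 0, -2, 3, 4, -2, -2; Σd² = 42
ρ = 1 − 6Σd² / [n(n²−1)] = 1 − 6×42 / (8×63) = 1 − 252/504 ≈ 0.500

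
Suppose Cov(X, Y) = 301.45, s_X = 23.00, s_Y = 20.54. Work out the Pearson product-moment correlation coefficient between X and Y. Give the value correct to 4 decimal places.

0.6381

r = Cov(X,Y) / (s_X · s_Y) = 301.45 / (23.00 × 20.54)
  = 301.45 / 472.4200 ≈ 0.6381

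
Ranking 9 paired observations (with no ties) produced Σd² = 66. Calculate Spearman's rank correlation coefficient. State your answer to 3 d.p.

ρ = 1 − 6Σd² / [n(n²−1)] = 1 − 6×66 / (9×80)
  = 1 − 396/720 = 1 − 0.5500 ≈ 0.450

0.450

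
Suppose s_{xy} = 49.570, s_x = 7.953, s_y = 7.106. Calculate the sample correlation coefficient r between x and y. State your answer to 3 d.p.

0.877

r = Cov(x,y) / (s_x · s_y) = 49.570 / (7.953 × 7.106)
  = 49.570 / 56.5140 ≈ 0.877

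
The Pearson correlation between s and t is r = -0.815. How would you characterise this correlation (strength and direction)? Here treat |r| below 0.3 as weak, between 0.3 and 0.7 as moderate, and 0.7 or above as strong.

r = -0.815 < 0 so the relationship is negative.
|r| = 0.815, which falls in the strong range.

strong negative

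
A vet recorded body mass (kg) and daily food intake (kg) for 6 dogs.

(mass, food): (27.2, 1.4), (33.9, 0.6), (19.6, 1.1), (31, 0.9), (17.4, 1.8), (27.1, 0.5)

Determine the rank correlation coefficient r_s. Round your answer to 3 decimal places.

Rank mass: 4, 6, 2, 5, 1, 3
Rank food: 5, 2, 4, 3, 6, 1
d = rank(mass) − rank(food): -1, 4, -2, 2, -5, 2; Σd² = 54
ρ = 1 − 6Σd² / [n(n²−1)] = 1 − 6×54 / (6×35) = 1 − 324/210 ≈ -0.543

-0.543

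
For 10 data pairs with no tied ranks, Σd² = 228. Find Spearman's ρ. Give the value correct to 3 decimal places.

ρ = 1 − 6Σd² / [n(n²−1)] = 1 − 6×228 / (10×99)
  = 1 − 1368/990 = 1 − 1.3818 ≈ -0.382

-0.382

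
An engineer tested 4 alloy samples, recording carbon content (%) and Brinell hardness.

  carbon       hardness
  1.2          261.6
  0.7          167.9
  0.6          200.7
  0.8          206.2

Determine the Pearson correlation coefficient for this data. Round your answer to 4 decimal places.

0.8739

n = 4, Σx = 3.3, Σy = 836.4, Σx² = 2.93, Σy² = 179423.9, Σxy = 716.83
nΣxy − ΣxΣy = 2867.32 − 2760.12 = 107.2
nΣx² − (Σx)² = 11.72 − 10.89 = 0.83; nΣy² − (Σy)² = 717695.6 − 699564.96 = 18130.64
r = 107.2 / √(0.83 × 18130.64) = 107.2 / 122.6720 ≈ 0.8739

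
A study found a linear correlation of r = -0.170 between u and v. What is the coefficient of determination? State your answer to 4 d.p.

r² = (-0.170)² = 0.0289

0.0289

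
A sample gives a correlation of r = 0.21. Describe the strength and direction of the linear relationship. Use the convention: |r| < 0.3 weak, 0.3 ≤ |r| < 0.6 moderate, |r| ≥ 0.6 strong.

r = 0.21 > 0 so the relationship is positive.
|r| = 0.21, which falls in the weak range.

weak positive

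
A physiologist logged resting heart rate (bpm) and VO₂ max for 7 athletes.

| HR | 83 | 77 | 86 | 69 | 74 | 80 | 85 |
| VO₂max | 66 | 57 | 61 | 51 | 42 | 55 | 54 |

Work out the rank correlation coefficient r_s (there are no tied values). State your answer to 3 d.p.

Rank HR: 5, 3, 7, 1, 2, 4, 6
Rank VO₂max: 7, 5, 6, 2, 1, 4, 3
d = rank(HR) − rank(VO₂max): -2, -2, 1, -1, 1, 0, 3; Σd² = 20
ρ = 1 − 6Σd² / [n(n²−1)] = 1 − 6×20 / (7×48) = 1 − 120/336 ≈ 0.643

0.643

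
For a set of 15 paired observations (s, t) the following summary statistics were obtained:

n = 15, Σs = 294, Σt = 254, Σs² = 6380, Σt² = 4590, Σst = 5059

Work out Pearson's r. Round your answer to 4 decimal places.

r = (nΣst − ΣsΣt) / √[(nΣs² − (Σs)²)(nΣt² − (Σt)²)]
Numerator: 15×5059 − 294×254 = 1209
Denominator: √[(95700 − 86436)(68850 − 64516)] = √[9264 × 4334] = 6336.4167
r = 1209 / 6336.4167 ≈ 0.1908

0.1908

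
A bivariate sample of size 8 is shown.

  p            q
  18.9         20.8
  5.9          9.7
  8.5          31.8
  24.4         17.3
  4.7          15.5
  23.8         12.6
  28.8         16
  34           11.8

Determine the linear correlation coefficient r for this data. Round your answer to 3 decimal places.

n = 8, Σp = 149, Σq = 135.5, Σp² = 3633.6, Σq² = 2631.51, Σpq = 2377.5
nΣpq − ΣpΣq = 19020 − 20189.5 = -1169.5
nΣp² − (Σp)² = 29068.8 − 22201 = 6867.8; nΣq² − (Σq)² = 21052.08 − 18360.25 = 2691.83
r = -1169.5 / √(6867.8 × 2691.83) = -1169.5 / 4299.6453 ≈ -0.272

-0.272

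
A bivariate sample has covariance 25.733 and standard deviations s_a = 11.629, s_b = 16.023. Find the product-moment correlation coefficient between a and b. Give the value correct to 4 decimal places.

r = Cov(a,b) / (s_a · s_b) = 25.733 / (11.629 × 16.023)
  = 25.733 / 186.3315 ≈ 0.1381

0.1381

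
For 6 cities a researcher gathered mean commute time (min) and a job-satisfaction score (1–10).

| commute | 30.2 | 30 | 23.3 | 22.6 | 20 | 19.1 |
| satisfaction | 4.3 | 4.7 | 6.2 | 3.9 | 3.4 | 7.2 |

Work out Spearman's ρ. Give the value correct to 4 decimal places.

-0.0857

Rank commute: 6, 5, 4, 3, 2, 1
Rank satisfaction: 3, 4, 5, 2, 1, 6
d = rank(commute) − rank(satisfaction): 3, 1, -1, 1, 1, -5; Σd² = 38
ρ = 1 − 6Σd² / [n(n²−1)] = 1 − 6×38 / (6×35) = 1 − 228/210 ≈ -0.0857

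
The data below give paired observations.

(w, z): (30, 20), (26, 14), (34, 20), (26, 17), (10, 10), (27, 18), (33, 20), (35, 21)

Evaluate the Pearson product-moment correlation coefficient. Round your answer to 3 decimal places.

n = 8, Σw = 221, Σz = 140, Σw² = 6551, Σz² = 2550, Σwz = 4067
nΣwz − ΣwΣz = 32536 − 30940 = 1596
nΣw² − (Σw)² = 52408 − 48841 = 3567; nΣz² − (Σz)² = 20400 − 19600 = 800
r = 1596 / √(3567 × 800) = 1596 / 1689.2602 ≈ 0.945

0.945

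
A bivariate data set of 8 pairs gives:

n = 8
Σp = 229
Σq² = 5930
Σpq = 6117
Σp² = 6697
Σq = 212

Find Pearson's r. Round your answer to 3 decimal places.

0.231

r = (nΣpq − ΣpΣq) / √[(nΣp² − (Σp)²)(nΣq² − (Σq)²)]
Numerator: 8×6117 − 229×212 = 388
Denominator: √[(53576 − 52441)(47440 − 44944)] = √[1135 × 2496] = 1683.1399
r = 388 / 1683.1399 ≈ 0.231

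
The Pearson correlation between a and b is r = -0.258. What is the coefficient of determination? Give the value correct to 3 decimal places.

0.067

r² = (-0.258)² = 0.067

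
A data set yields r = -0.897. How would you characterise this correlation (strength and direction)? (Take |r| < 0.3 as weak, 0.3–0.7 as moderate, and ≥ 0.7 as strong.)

r = -0.897 < 0 so the relationship is negative.
|r| = 0.897, which falls in the strong range.

strong negative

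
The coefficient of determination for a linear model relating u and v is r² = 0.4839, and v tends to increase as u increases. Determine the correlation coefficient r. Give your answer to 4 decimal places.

|r| = √0.4839 = 0.6956
The association is positive, so r = 0.6956.

0.6956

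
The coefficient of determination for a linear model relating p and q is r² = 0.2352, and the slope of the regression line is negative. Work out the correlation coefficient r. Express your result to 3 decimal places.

|r| = √0.2352 = 0.485
The association is negative, so r = −0.485.

-0.485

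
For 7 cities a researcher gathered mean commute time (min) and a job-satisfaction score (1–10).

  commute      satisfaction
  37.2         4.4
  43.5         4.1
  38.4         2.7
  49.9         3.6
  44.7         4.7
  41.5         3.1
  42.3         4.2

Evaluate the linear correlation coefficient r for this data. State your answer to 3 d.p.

0.150

n = 7, Σx = 297.5, Σy = 26.8, Σx² = 12750.29, Σy² = 105.76, Σxy = 1141.75
nΣxy − ΣxΣy = 7992.25 − 7973 = 19.25
nΣx² − (Σx)² = 89252.03 − 88506.25 = 745.78; nΣy² − (Σy)² = 740.32 − 718.24 = 22.08
r = 19.25 / √(745.78 × 22.08) = 19.25 / 128.3231 ≈ 0.150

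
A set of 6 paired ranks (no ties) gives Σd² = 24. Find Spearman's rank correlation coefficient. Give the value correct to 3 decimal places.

ρ = 1 − 6Σd² / [n(n²−1)] = 1 − 6×24 / (6×35)
  = 1 − 144/210 = 1 − 0.6857 ≈ 0.314

0.314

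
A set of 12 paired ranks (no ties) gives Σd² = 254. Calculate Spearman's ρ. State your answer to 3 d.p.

ρ = 1 − 6Σd² / [n(n²−1)] = 1 − 6×254 / (12×143)
  = 1 − 1524/1716 = 1 − 0.8881 ≈ 0.112

0.112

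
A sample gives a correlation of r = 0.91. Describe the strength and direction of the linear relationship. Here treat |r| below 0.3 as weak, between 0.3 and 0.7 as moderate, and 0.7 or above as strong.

r = 0.91 > 0 so the relationship is positive.
|r| = 0.91, which falls in the strong range.

strong positive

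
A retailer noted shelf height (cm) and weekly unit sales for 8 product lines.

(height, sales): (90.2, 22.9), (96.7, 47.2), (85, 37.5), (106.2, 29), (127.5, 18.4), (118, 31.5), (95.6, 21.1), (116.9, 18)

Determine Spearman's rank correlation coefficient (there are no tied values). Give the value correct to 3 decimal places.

Rank height: 2, 4, 1, 5, 8, 7, 3, 6
Rank sales: 4, 8, 7, 5, 2, 6, 3, 1
d = rank(height) − rank(sales): -2, -4, -6, 0, 6, 1, 0, 5; Σd² = 118
ρ = 1 − 6Σd² / [n(n²−1)] = 1 − 6×118 / (8×63) = 1 − 708/504 ≈ -0.405

-0.405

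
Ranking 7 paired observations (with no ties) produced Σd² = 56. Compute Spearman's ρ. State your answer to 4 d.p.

0.0000

ρ = 1 − 6Σd² / [n(n²−1)] = 1 − 6×56 / (7×48)
  = 1 − 336/336 = 1 − 1.00000 ≈ 0.0000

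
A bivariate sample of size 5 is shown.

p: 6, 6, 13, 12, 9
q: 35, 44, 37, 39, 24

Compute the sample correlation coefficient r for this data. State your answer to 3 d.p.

-0.081

n = 5, Σp = 46, Σq = 179, Σp² = 466, Σq² = 6627, Σpq = 1639
nΣpq − ΣpΣq = 8195 − 8234 = -39
nΣp² − (Σp)² = 2330 − 2116 = 214; nΣq² − (Σq)² = 33135 − 32041 = 1094
r = -39 / √(214 × 1094) = -39 / 483.8554 ≈ -0.081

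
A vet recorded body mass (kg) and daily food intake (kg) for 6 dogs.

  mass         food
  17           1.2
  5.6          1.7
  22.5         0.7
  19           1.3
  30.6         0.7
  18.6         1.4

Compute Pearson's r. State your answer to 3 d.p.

n = 6, Σx = 113.3, Σy = 7, Σx² = 2469.93, Σy² = 8.96, Σxy = 117.83
nΣxy − ΣxΣy = 706.98 − 793.1 = -86.12
nΣx² − (Σx)² = 14819.58 − 12836.89 = 1982.69; nΣy² − (Σy)² = 53.76 − 49 = 4.76
r = -86.12 / √(1982.69 × 4.76) = -86.12 / 97.1473 ≈ -0.886

-0.886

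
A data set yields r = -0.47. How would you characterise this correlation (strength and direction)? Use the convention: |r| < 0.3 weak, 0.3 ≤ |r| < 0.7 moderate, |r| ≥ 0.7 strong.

moderate negative

r = -0.47 < 0 so the relationship is negative.
|r| = 0.47, which falls in the moderate range.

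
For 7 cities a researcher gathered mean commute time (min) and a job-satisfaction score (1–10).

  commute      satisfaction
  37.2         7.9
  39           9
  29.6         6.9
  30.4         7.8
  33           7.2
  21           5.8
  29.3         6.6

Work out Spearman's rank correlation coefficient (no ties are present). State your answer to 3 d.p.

Rank commute: 6, 7, 3, 4, 5, 1, 2
Rank satisfaction: 6, 7, 3, 5, 4, 1, 2
d = rank(commute) − rank(satisfaction): 0, 0, 0, -1, 1, 0, 0; Σd² = 2
ρ = 1 − 6Σd² / [n(n²−1)] = 1 − 6×2 / (7×48) = 1 − 12/336 ≈ 0.964

0.964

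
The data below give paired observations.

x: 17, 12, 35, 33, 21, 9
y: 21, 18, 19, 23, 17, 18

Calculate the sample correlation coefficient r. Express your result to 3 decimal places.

n = 6, Σx = 127, Σy = 116, Σx² = 3269, Σy² = 2268, Σxy = 2516
nΣxy − ΣxΣy = 15096 − 14732 = 364
nΣx² − (Σx)² = 19614 − 16129 = 3485; nΣy² − (Σy)² = 13608 − 13456 = 152
r = 364 / √(3485 × 152) = 364 / 727.8187 ≈ 0.500

0.500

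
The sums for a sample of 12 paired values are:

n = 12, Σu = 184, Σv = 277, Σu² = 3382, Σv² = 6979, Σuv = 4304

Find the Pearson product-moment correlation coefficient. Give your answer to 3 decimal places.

r = (nΣuv − ΣuΣv) / √[(nΣu² − (Σu)²)(nΣv² − (Σv)²)]
Numerator: 12×4304 − 184×277 = 680
Denominator: √[(40584 − 33856)(83748 − 76729)] = √[6728 × 7019] = 6871.9598
r = 680 / 6871.9598 ≈ 0.099

0.099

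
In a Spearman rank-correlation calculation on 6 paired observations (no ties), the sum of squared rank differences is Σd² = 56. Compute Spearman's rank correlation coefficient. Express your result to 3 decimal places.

-0.600

ρ = 1 − 6Σd² / [n(n²−1)] = 1 − 6×56 / (6×35)
  = 1 − 336/210 = 1 − 1.6000 ≈ -0.600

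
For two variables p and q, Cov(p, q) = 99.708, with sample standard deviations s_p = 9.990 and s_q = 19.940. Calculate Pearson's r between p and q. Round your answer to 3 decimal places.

r = Cov(p,q) / (s_p · s_q) = 99.708 / (9.990 × 19.940)
  = 99.708 / 199.2006 ≈ 0.501

0.501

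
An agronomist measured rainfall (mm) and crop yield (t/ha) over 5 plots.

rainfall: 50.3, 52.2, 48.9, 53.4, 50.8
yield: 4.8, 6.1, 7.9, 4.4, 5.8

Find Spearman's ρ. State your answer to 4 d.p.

Rank rainfall: 2, 4, 1, 5, 3
Rank yield: 2, 4, 5, 1, 3
d = rank(rainfall) − rank(yield): 0, 0, -4, 4, 0; Σd² = 32
ρ = 1 − 6Σd² / [n(n²−1)] = 1 − 6×32 / (5×24) = 1 − 192/120 ≈ -0.6000

-0.6000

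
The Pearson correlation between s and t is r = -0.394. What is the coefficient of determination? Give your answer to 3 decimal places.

r² = (-0.394)² = 0.155

0.155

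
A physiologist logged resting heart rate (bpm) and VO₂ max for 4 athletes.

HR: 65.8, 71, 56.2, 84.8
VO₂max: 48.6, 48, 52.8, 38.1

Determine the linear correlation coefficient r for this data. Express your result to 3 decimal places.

n = 4, Σx = 277.8, Σy = 187.5, Σx² = 19720.12, Σy² = 8905.41, Σxy = 12804.12
nΣxy − ΣxΣy = 51216.48 − 52087.5 = -871.02
nΣx² − (Σx)² = 78880.48 − 77172.84 = 1707.64; nΣy² − (Σy)² = 35621.64 − 35156.25 = 465.39
r = -871.02 / √(1707.64 × 465.39) = -871.02 / 891.4699 ≈ -0.977

-0.977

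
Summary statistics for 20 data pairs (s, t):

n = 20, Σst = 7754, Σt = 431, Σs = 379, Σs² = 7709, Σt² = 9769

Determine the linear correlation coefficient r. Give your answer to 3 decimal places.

-0.821

r = (nΣst − ΣsΣt) / √[(nΣs² − (Σs)²)(nΣt² − (Σt)²)]
Numerator: 20×7754 − 379×431 = -8269
Denominator: √[(154180 − 143641)(195380 − 185761)] = √[10539 × 9619] = 10068.4975
r = -8269 / 10068.4975 ≈ -0.821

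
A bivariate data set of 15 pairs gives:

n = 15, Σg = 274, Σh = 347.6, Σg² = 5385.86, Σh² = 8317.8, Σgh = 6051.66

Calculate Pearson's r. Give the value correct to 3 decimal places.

r = (nΣgh − ΣgΣh) / √[(nΣg² − (Σg)²)(nΣh² − (Σh)²)]
Numerator: 15×6051.66 − 274×347.6 = -4467.5
Denominator: √[(80787.9 − 75076)(124767 − 120825.76)] = √[5711.9 × 3941.24] = 4744.6779
r = -4467.5 / 4744.6779 ≈ -0.942

-0.942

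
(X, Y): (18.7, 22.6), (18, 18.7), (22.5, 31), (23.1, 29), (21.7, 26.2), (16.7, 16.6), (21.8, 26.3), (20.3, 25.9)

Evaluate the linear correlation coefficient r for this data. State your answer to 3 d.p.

0.959

n = 8, ΣX = 162.8, ΣY = 196.3, ΣX² = 3350.66, ΣY² = 4986.95, ΣXY = 4071.49
nΣXY − ΣXΣY = 32571.92 − 31957.64 = 614.28
nΣX² − (ΣX)² = 26805.28 − 26503.84 = 301.44; nΣY² − (ΣY)² = 39895.6 − 38533.69 = 1361.91
r = 614.28 / √(301.44 × 1361.91) = 614.28 / 640.7294 ≈ 0.959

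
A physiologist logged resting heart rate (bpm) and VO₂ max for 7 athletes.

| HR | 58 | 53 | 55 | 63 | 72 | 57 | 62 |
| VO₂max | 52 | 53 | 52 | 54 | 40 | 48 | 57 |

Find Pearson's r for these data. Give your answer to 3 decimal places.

n = 7, Σx = 420, Σy = 356, Σx² = 25444, Σy² = 18286, Σxy = 21237
nΣxy − ΣxΣy = 148659 − 149520 = -861
nΣx² − (Σx)² = 178108 − 176400 = 1708; nΣy² − (Σy)² = 128002 − 126736 = 1266
r = -861 / √(1708 × 1266) = -861 / 1470.4856 ≈ -0.586

-0.586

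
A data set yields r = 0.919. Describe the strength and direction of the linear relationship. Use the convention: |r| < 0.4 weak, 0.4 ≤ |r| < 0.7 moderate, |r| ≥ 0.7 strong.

r = 0.919 > 0 so the relationship is positive.
|r| = 0.919, which falls in the strong range.

strong positive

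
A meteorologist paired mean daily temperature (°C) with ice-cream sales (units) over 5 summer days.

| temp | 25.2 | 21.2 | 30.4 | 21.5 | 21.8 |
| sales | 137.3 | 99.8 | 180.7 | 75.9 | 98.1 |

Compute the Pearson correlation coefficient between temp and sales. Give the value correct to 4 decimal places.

0.9667

n = 5, Σx = 120.1, Σy = 591.8, Σx² = 2946.13, Σy² = 76848.24, Σxy = 14839.43
nΣxy − ΣxΣy = 74197.15 − 71075.18 = 3121.97
nΣx² − (Σx)² = 14730.65 − 14424.01 = 306.64; nΣy² − (Σy)² = 384241.2 − 350227.24 = 34013.96
r = 3121.97 / √(306.64 × 34013.96) = 3121.97 / 3229.5574 ≈ 0.9667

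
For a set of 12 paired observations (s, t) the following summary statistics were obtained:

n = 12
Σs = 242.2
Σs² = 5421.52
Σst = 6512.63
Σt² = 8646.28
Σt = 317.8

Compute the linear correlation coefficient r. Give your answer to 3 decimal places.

0.281

r = (nΣst − ΣsΣt) / √[(nΣs² − (Σs)²)(nΣt² − (Σt)²)]
Numerator: 12×6512.63 − 242.2×317.8 = 1180.4
Denominator: √[(65058.24 − 58660.84)(103755.36 − 100996.84)] = √[6397.4 × 2758.52] = 4200.8756
r = 1180.4 / 4200.8756 ≈ 0.281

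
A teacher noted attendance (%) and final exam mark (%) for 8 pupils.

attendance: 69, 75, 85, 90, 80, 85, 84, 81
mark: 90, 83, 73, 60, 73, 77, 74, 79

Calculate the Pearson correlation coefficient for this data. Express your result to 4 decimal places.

n = 8, Σx = 649, Σy = 609, Σx² = 52953, Σy² = 46893, Σxy = 49040
nΣxy − ΣxΣy = 392320 − 395241 = -2921
nΣx² − (Σx)² = 423624 − 421201 = 2423; nΣy² − (Σy)² = 375144 − 370881 = 4263
r = -2921 / √(2423 × 4263) = -2921 / 3213.9149 ≈ -0.9089

-0.9089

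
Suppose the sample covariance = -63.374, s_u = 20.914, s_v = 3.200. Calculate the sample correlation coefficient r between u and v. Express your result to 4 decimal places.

-0.9469

r = Cov(u,v) / (s_u · s_v) = -63.374 / (20.914 × 3.200)
  = -63.374 / 66.9248 ≈ -0.9469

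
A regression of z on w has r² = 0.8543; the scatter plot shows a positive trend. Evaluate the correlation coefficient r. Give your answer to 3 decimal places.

0.924

|r| = √0.8543 = 0.924
The association is positive, so r = 0.924.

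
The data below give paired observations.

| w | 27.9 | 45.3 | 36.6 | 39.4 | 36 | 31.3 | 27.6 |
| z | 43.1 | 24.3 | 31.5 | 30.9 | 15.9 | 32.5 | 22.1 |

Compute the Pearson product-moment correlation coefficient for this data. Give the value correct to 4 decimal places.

-0.3298

n = 7, Σw = 244.1, Σz = 200.3, Σw² = 8759.87, Σz² = 6192.63, Σwz = 6873.25
nΣwz − ΣwΣz = 48112.75 − 48893.23 = -780.48
nΣw² − (Σw)² = 61319.09 − 59584.81 = 1734.28; nΣz² − (Σz)² = 43348.41 − 40120.09 = 3228.32
r = -780.48 / √(1734.28 × 3228.32) = -780.48 / 2366.1806 ≈ -0.3298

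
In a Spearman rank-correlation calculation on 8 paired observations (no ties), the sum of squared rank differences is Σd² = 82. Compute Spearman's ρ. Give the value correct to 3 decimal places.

0.024

ρ = 1 − 6Σd² / [n(n²−1)] = 1 − 6×82 / (8×63)
  = 1 − 492/504 = 1 − 0.9762 ≈ 0.024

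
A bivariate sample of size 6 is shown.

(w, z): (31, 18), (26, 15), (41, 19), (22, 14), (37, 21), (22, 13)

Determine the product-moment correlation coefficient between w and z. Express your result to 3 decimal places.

n = 6, Σw = 179, Σz = 100, Σw² = 5655, Σz² = 1716, Σwz = 3098
nΣwz − ΣwΣz = 18588 − 17900 = 688
nΣw² − (Σw)² = 33930 − 32041 = 1889; nΣz² − (Σz)² = 10296 − 10000 = 296
r = 688 / √(1889 × 296) = 688 / 747.7593 ≈ 0.920

0.920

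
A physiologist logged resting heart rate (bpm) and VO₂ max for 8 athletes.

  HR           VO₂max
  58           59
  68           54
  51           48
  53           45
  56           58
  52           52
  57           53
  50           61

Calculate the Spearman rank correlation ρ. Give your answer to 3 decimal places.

Rank HR: 7, 8, 2, 4, 5, 3, 6, 1
Rank VO₂max: 7, 5, 2, 1, 6, 3, 4, 8
d = rank(HR) − rank(VO₂max): 0, 3, 0, 3, -1, 0, 2, -7; Σd² = 72
ρ = 1 − 6Σd² / [n(n²−1)] = 1 − 6×72 / (8×63) = 1 − 432/504 ≈ 0.143

0.143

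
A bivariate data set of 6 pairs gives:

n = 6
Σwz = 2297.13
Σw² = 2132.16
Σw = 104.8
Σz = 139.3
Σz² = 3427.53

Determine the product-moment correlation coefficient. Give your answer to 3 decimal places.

r = (nΣwz − ΣwΣz) / √[(nΣw² − (Σw)²)(nΣz² − (Σz)²)]
Numerator: 6×2297.13 − 104.8×139.3 = -815.86
Denominator: √[(12792.96 − 10983.04)(20565.18 − 19404.49)] = √[1809.92 × 1160.69] = 1449.3985
r = -815.86 / 1449.3985 ≈ -0.563

-0.563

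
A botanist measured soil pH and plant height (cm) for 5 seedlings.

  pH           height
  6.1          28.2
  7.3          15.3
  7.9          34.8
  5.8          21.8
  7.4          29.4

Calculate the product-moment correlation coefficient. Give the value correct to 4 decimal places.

0.3346

n = 5, Σx = 34.5, Σy = 129.5, Σx² = 241.31, Σy² = 3579.97, Σxy = 902.63
nΣxy − ΣxΣy = 4513.15 − 4467.75 = 45.4
nΣx² − (Σx)² = 1206.55 − 1190.25 = 16.3; nΣy² − (Σy)² = 17899.85 − 16770.25 = 1129.6
r = 45.4 / √(16.3 × 1129.6) = 45.4 / 135.6926 ≈ 0.3346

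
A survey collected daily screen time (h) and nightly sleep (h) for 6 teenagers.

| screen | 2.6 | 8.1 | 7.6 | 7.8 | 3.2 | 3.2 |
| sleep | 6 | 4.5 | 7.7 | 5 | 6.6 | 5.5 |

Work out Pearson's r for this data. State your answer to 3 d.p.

-0.190

n = 6, Σx = 32.5, Σy = 35.3, Σx² = 211.45, Σy² = 214.35, Σxy = 188.29
nΣxy − ΣxΣy = 1129.74 − 1147.25 = -17.51
nΣx² − (Σx)² = 1268.7 − 1056.25 = 212.45; nΣy² − (Σy)² = 1286.1 − 1246.09 = 40.01
r = -17.51 / √(212.45 × 40.01) = -17.51 / 92.1961 ≈ -0.190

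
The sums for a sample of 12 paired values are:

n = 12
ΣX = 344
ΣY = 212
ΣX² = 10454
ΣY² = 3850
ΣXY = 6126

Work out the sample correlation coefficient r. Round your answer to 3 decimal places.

0.195

r = (nΣXY − ΣXΣY) / √[(nΣX² − (ΣX)²)(nΣY² − (ΣY)²)]
Numerator: 12×6126 − 344×212 = 584
Denominator: √[(125448 − 118336)(46200 − 44944)] = √[7112 × 1256] = 2988.7576
r = 584 / 2988.7576 ≈ 0.195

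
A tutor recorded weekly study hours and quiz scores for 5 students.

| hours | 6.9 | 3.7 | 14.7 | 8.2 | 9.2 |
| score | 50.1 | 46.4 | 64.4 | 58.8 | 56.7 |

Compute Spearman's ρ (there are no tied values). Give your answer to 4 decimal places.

Rank hours: 2, 1, 5, 3, 4
Rank score: 2, 1, 5, 4, 3
d = rank(hours) − rank(score): 0, 0, 0, -1, 1; Σd² = 2
ρ = 1 − 6Σd² / [n(n²−1)] = 1 − 6×2 / (5×24) = 1 − 12/120 ≈ 0.9000

0.9000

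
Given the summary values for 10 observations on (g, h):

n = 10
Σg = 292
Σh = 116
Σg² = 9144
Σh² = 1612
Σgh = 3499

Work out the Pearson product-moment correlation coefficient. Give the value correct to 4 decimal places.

0.2756

r = (nΣgh − ΣgΣh) / √[(nΣg² − (Σg)²)(nΣh² − (Σh)²)]
Numerator: 10×3499 − 292×116 = 1118
Denominator: √[(91440 − 85264)(16120 − 13456)] = √[6176 × 2664] = 4056.2130
r = 1118 / 4056.2130 ≈ 0.2756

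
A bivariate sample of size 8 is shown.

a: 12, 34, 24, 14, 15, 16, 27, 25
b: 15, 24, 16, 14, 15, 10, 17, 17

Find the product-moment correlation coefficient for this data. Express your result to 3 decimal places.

n = 8, Σa = 167, Σb = 128, Σa² = 3907, Σb² = 2156, Σab = 2845
nΣab − ΣaΣb = 22760 − 21376 = 1384
nΣa² − (Σa)² = 31256 − 27889 = 3367; nΣb² − (Σb)² = 17248 − 16384 = 864
r = 1384 / √(3367 × 864) = 1384 / 1705.6049 ≈ 0.811

0.811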